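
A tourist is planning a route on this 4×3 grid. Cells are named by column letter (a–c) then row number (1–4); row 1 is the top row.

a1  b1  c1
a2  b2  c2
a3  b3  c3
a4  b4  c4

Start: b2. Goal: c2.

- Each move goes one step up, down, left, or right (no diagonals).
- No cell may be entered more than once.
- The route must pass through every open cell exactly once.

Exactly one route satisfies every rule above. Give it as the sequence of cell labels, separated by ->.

Need to visit all 12 open cells exactly once, starting at b2 and ending at c2.
Route from b2: down to b3, right to c3, down to c4, 2× left (reaching a4), 3× up (reaching a1), 2× right (reaching c1), down to c2 — 11 moves in all.
Check: all 12 open cells covered.

b2 -> b3 -> c3 -> c4 -> b4 -> a4 -> a3 -> a2 -> a1 -> b1 -> c1 -> c2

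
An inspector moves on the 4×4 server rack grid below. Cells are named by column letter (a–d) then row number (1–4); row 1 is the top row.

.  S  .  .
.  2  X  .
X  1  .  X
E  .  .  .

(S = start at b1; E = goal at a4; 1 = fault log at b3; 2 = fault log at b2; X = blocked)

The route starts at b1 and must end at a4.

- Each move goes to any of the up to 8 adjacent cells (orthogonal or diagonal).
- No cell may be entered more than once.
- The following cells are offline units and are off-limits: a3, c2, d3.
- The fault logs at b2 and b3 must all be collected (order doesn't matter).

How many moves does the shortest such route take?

3

Any route passes through b2 and b3 in some order between b1 and a4. Summing Chebyshev distances along each leg and taking the cheapest ordering (b1 → b2 → b3 → a4) gives a lower bound of 1 + 1 + 1 = 3 moves.
A route of 3 moves achieves this: b1 → b2 → b3 → a4.
Since 3 matches the lower bound, it is optimal.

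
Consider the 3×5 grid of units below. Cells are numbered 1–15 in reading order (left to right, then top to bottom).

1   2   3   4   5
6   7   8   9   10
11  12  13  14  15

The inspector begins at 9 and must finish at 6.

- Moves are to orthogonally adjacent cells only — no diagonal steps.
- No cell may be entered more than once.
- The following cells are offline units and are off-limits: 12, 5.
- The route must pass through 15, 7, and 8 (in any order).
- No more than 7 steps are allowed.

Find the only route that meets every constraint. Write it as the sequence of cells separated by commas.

9, 10, 15, 14, 13, 8, 7, 6

The 7-move cap with required stops at 15, 7, 8 leaves no slack for detours.
Route from 9: right to 10, down to 15, 2× left (reaching 13), up to 8, 2× left (reaching 6) — 7 moves in all.
Check: all required cells visited; 7 ≤ 7 moves.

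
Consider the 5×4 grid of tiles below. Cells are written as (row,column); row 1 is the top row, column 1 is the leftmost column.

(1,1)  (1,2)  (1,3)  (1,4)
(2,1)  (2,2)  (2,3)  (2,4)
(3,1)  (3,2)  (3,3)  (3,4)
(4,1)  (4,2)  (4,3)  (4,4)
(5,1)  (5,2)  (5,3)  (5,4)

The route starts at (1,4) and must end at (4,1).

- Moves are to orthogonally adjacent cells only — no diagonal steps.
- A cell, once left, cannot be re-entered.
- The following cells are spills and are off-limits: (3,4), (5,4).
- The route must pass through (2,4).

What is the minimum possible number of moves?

6

Any route passes through (2,4) somewhere between (1,4) and (4,1). Summing Manhattan distances along the two legs ((1,4) → (2,4) → (4,1)) gives a lower bound of 1 + 5 = 6 moves.
A route of 6 moves achieves this: (1,4) → (2,4) → (2,3) → (3,3) → (4,3) → (4,2) → (4,1).
Since 6 matches the lower bound, it is optimal.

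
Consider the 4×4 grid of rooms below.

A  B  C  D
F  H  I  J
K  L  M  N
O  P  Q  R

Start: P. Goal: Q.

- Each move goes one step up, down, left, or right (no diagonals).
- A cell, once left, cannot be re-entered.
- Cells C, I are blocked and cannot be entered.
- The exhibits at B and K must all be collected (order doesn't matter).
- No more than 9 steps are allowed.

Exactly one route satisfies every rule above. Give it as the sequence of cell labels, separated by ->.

The 9-move cap with required stops at B, K leaves no slack for detours.
Route from P: left 1 to O, up 3 to A, right 1 to B, down 2 to L, right 1 to M, down 1 to Q — 9 moves in all.
Check: all required cells visited; 9 ≤ 9 moves.

P -> O -> K -> F -> A -> B -> H -> L -> M -> Q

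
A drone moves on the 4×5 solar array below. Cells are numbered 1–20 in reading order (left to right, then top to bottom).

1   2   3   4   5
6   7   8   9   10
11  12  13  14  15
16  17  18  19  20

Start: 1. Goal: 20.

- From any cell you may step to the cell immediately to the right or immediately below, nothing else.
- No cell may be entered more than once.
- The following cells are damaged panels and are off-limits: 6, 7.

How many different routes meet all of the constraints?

A right/down-only route from 1 to 20 makes exactly 3 down-moves and 4 right-moves in some order.
With no other constraints that would be C(7,3) = 35 routes.
Subtract routes through each blocked cell (inclusion–exclusion for overlaps): − through 6: 15 − through 7: 20 + through 6&7: 10 → 10.
That gives 10 routes.

10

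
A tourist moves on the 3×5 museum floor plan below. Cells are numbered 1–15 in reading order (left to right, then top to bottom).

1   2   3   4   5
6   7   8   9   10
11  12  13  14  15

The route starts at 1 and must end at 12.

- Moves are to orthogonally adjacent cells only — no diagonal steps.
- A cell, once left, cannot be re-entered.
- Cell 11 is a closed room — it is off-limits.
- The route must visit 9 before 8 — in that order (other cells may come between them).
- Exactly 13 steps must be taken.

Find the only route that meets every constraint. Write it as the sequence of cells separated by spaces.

1 6 7 2 3 4 5 10 15 14 9 8 13 12

The waypoints must appear in the order 9, 8, with no cell reused.
Route from 1: down to 6, right to 7, up to 2, 3× right (reaching 5), 2× down (reaching 15), left to 14, up to 9, left to 8, down to 13, left to 12 — 13 moves in all.
Check: order respected (9 at step 10, 8 at step 11); 13 moves as required.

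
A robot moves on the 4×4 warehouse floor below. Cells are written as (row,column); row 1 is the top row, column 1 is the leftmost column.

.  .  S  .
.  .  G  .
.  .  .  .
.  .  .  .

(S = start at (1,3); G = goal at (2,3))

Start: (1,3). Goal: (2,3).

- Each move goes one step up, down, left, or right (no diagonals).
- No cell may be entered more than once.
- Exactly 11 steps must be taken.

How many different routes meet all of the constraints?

35

Need simple routes of exactly 11 moves from (1,3) to (2,3) (Manhattan distance 1, so 5 moves are spent on a detour and 5 undoing it).
Branch systematically from the start, pruning whenever the remaining move budget drops below the Manhattan distance to (2,3) or differs from it in parity. Grouping the completions by first move — via (1,2): 25; via (1,4): 10 (no valid completion starts via (2,3)) — and summing: 25 + 10 = 35.
That gives 35 routes.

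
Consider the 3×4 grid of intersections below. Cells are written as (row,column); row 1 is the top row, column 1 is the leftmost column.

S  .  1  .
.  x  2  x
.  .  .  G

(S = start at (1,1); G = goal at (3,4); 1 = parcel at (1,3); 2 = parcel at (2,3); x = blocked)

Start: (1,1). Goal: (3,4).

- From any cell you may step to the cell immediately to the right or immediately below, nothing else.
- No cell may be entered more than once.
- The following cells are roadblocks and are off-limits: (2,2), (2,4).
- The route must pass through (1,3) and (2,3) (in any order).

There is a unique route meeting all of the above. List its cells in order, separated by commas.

(1,1), (1,2), (1,3), (2,3), (3,3), (3,4)

Moves only go right or down, so the column and row indices never decrease.
Route from (1,1): 2× right (reaching (1,3)), 2× down (reaching (3,3)), right to (3,4) — 5 moves in all.
Check: all required cells visited.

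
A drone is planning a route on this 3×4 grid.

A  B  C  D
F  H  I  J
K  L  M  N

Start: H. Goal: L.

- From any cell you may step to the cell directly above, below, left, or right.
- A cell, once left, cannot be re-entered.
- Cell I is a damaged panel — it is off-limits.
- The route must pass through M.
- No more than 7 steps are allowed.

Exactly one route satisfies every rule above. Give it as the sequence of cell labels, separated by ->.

Any route must reach M and still end at L within 7 moves, so the order of the required stops is forced.
Route from H: up 1 to B, right 2 to D, down 2 to N, left 2 to L — 7 moves in all.
Check: all required cells visited; 7 ≤ 7 moves.

H -> B -> C -> D -> J -> N -> M -> L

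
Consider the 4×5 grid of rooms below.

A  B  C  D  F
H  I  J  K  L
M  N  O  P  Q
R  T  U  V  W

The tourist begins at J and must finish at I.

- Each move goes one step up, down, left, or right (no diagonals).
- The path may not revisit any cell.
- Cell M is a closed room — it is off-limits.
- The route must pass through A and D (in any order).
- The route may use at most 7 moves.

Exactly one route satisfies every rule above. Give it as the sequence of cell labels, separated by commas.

J, K, D, C, B, A, H, I

The budget equals the shortest possible length, so every move has to be on a shortest route through the required cells.
Route from J: right to K, up to D, 3× left (reaching A), down to H, right to I — 7 moves in all.
Check: all required cells visited; 7 ≤ 7 moves.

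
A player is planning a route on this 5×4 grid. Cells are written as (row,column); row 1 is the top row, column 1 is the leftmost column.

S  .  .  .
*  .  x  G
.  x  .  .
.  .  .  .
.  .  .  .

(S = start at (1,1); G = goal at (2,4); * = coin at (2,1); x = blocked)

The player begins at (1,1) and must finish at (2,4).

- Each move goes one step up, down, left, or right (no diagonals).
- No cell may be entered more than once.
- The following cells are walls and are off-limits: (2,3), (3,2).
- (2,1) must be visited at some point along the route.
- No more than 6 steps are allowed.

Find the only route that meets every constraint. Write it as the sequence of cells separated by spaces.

(1,1) (2,1) (2,2) (1,2) (1,3) (1,4) (2,4)

The 6-move cap with required stops at (2,1) leaves no slack for detours.
Route from (1,1): down 1 to (2,1), right 1 to (2,2), up 1 to (1,2), right 2 to (1,4), down 1 to (2,4) — 6 moves in all.
Check: all required cells visited; 6 ≤ 6 moves.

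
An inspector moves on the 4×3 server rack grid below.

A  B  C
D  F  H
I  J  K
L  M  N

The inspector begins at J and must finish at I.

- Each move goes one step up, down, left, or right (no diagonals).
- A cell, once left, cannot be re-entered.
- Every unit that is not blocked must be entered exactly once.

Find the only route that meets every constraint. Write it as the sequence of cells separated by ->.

J -> F -> D -> A -> B -> C -> H -> K -> N -> M -> L -> I

Need to visit all 12 open cells exactly once, starting at J and ending at I.
Cell C has only two open neighbours (H and B), so the path must pass straight through it: one of those is the cell it's entered from and the other is where it exits.
Route from J: up to F, left to D, up to A, 2× right (reaching C), 3× down (reaching N), 2× left (reaching L), up to I — 11 moves in all.
Check: all 12 open cells covered.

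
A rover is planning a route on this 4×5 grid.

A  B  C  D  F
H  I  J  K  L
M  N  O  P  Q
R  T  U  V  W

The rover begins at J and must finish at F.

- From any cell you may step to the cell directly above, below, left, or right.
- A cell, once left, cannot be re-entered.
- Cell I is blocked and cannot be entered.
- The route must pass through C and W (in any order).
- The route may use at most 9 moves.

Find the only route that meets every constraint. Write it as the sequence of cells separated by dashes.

J - C - D - K - P - V - W - Q - L - F

Any route must reach C and W and still end at F within 9 moves, so the order of the required stops is forced.
Route from J: up 1 to C, right 1 to D, down 3 to V, right 1 to W, up 3 to F — 9 moves in all.
Check: all required cells visited; 9 ≤ 9 moves.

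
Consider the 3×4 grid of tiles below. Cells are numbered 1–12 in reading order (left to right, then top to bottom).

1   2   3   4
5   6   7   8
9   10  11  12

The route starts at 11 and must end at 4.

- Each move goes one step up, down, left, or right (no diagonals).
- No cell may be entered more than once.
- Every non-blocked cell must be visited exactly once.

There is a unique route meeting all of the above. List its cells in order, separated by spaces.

Need to visit all 12 open cells exactly once, starting at 11 and ending at 4.
Cell 9 has only two open neighbours (5 and 10), so the path must pass straight through it: one of those is the cell it's entered from and the other is where it exits.
Route from 11: right 1 to 12, up 1 to 8, left 2 to 6, down 1 to 10, left 1 to 9, up 2 to 1, right 3 to 4 — 11 moves in all.
Check: all 12 open cells covered.

11 12 8 7 6 10 9 5 1 2 3 4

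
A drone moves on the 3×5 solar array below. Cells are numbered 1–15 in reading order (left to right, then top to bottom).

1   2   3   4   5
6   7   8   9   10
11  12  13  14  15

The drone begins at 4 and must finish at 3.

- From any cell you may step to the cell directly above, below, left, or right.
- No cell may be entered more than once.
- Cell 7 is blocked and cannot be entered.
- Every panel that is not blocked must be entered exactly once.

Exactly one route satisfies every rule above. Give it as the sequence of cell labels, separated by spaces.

4 5 10 15 14 9 8 13 12 11 6 1 2 3

Need to visit all 14 open cells exactly once, starting at 4 and ending at 3.
Cell 11 has only two open neighbours (6 and 12), so the path must pass straight through it: one of those is the cell it's entered from and the other is where it exits.
Route from 4: right to 5, 2× down (reaching 15), left to 14, up to 9, left to 8, down to 13, 2× left (reaching 11), 2× up (reaching 1), 2× right (reaching 3) — 13 moves in all.
Check: all 14 open cells covered.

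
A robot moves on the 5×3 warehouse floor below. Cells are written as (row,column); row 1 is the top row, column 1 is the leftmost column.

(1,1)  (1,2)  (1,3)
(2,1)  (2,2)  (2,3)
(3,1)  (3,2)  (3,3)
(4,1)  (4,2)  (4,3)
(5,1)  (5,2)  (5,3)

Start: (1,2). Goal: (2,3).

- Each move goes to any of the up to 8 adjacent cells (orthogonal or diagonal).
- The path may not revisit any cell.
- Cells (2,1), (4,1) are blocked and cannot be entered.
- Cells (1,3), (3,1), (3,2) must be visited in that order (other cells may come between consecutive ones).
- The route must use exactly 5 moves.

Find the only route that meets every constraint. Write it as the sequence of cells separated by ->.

The waypoints must appear in the order (1,3), (3,1), (3,2), with no cell reused.
Route from (1,2): right 1 to (1,3), down-left 2 to (3,1), right 1 to (3,2), up-right 1 to (2,3) — 5 moves in all.
Check: order respected ((1,3) at step 1, (3,1) at step 3, (3,2) at step 4); 5 moves as required.

(1,2) -> (1,3) -> (2,2) -> (3,1) -> (3,2) -> (2,3)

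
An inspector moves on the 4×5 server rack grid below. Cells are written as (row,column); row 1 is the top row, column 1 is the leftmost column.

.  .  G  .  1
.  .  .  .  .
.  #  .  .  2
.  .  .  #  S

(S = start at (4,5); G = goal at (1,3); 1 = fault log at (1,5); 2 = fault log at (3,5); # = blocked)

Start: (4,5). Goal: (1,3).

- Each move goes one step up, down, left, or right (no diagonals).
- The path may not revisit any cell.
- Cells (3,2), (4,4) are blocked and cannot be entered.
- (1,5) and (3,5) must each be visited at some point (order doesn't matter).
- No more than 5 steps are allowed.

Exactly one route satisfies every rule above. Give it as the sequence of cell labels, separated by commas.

The budget equals the shortest possible length, so every move has to be on a shortest route through the required cells.
Route from (4,5): up 3 to (1,5), left 2 to (1,3) — 5 moves in all.
Check: all required cells visited; 5 ≤ 5 moves.

(4,5), (3,5), (2,5), (1,5), (1,4), (1,3)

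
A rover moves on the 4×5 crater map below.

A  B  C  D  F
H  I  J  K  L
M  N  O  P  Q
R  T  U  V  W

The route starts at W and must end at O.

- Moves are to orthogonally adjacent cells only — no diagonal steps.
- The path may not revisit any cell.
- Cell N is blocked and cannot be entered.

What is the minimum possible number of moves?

3

The Manhattan distance from W to O is |4−3| + |5−3| = 3, so at least 3 moves are needed.
A route of 3 moves achieves this: W → Q → P → O.
Since 3 matches the lower bound, it is optimal.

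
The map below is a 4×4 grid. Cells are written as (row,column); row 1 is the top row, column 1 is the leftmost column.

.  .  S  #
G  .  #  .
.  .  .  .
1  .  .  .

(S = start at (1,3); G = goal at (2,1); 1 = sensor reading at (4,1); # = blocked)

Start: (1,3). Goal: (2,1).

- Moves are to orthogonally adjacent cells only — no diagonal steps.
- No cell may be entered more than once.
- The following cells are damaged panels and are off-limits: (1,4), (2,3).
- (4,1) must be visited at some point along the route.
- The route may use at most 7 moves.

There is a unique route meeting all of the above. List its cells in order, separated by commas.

The budget equals the shortest possible length, so every move has to be on a shortest route through the required cells.
Route from (1,3): left to (1,2), 3× down (reaching (4,2)), left to (4,1), 2× up (reaching (2,1)) — 7 moves in all.
Check: all required cells visited; 7 ≤ 7 moves.

(1,3), (1,2), (2,2), (3,2), (4,2), (4,1), (3,1), (2,1)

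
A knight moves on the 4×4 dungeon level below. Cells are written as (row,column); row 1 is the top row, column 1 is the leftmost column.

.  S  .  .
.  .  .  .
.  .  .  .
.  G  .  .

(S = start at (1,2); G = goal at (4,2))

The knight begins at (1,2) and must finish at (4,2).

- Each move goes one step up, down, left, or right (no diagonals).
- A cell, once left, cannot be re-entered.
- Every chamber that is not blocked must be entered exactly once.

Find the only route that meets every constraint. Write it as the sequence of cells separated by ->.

(1,2) -> (1,1) -> (2,1) -> (2,2) -> (2,3) -> (1,3) -> (1,4) -> (2,4) -> (3,4) -> (4,4) -> (4,3) -> (3,3) -> (3,2) -> (3,1) -> (4,1) -> (4,2)

Need to visit all 16 open cells exactly once, starting at (1,2) and ending at (4,2).
Cell (1,4) has only two open neighbours ((2,4) and (1,3)), so the path must pass straight through it: one of those is the cell it's entered from and the other is where it exits.
Route from (1,2): left to (1,1), down to (2,1), 2× right (reaching (2,3)), up to (1,3), right to (1,4), 3× down (reaching (4,4)), left to (4,3), up to (3,3), 2× left (reaching (3,1)), down to (4,1), right to (4,2) — 15 moves in all.
Check: all 16 open cells covered.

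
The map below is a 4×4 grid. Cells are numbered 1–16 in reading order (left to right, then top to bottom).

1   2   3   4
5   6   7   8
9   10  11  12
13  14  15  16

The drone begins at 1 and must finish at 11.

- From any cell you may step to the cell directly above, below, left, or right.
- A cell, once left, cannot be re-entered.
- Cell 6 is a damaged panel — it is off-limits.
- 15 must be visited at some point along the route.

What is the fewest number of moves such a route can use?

Any route passes through 15 somewhere between 1 and 11. Summing Manhattan distances along the two legs (1 → 15 → 11) gives a lower bound of 5 + 1 = 6 moves.
A route of 6 moves achieves this: 1 → 5 → 9 → 13 → 14 → 15 → 11.
Since 6 matches the lower bound, it is optimal.

6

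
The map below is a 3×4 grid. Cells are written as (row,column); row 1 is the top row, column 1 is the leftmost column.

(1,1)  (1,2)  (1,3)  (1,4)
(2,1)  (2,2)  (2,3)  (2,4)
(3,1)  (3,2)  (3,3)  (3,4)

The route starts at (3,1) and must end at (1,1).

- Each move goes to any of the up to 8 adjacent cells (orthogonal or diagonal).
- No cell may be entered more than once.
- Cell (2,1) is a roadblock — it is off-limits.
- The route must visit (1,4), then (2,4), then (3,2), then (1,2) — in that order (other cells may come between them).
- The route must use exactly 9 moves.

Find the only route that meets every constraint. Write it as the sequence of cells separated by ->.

(3,1) -> (2,2) -> (1,3) -> (1,4) -> (2,4) -> (3,3) -> (3,2) -> (2,3) -> (1,2) -> (1,1)

The waypoints must appear in the order (1,4), (2,4), (3,2), (1,2), with no cell reused.
Route from (3,1): up-right 2 to (1,3), right 1 to (1,4), down 1 to (2,4), down-left 1 to (3,3), left 1 to (3,2), up-right 1 to (2,3), up-left 1 to (1,2), left 1 to (1,1) — 9 moves in all.
Check: order respected ((1,4) at step 3, (2,4) at step 4, (3,2) at step 6, (1,2) at step 8); 9 moves as required.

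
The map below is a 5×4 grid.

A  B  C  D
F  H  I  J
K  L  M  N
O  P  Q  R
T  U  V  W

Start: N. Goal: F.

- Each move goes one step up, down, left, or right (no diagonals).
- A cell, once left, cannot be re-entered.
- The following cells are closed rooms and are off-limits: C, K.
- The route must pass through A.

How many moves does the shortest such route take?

Any route passes through A somewhere between N and F. Summing Manhattan distances along the two legs (N → A → F) gives a lower bound of 5 + 1 = 6 moves.
A route of 6 moves achieves this: N → J → I → H → B → A → F.
Since 6 matches the lower bound, it is optimal.

6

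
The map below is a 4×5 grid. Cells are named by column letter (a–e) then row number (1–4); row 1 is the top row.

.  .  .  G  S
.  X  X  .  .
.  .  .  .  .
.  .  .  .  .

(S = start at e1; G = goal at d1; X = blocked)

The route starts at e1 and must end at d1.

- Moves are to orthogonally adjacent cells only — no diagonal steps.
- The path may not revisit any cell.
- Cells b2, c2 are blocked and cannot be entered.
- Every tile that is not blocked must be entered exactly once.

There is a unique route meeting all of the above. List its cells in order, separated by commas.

e1, e2, d2, d3, e3, e4, d4, c4, c3, b3, b4, a4, a3, a2, a1, b1, c1, d1

Need to visit all 18 open cells exactly once, starting at e1 and ending at d1.
Cell a2 has only two open neighbours (a1 and a3), so the path must pass straight through it: one of those is the cell it's entered from and the other is where it exits.
Route from e1: down to e2, left to d2, down to d3, right to e3, down to e4, 2× left (reaching c4), up to c3, left to b3, down to b4, left to a4, 3× up (reaching a1), 3× right (reaching d1) — 17 moves in all.
Check: all 18 open cells covered.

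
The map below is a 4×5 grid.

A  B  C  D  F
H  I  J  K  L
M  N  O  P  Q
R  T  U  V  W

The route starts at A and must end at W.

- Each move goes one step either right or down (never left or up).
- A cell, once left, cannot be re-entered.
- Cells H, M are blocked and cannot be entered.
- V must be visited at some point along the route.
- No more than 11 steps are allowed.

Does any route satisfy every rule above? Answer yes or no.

yes

One route that works: A → B → I → N → T → U → V → W.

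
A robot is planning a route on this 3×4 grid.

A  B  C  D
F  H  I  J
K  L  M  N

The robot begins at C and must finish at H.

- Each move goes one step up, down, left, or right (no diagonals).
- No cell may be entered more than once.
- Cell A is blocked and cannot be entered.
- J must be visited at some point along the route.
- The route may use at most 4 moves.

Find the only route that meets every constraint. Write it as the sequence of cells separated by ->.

C -> D -> J -> I -> H

Any route must reach J and still end at H within 4 moves, so the order of the required stops is forced.
Route from C: right 1 to D, down 1 to J, left 2 to H — 4 moves in all.
Check: all required cells visited; 4 ≤ 4 moves.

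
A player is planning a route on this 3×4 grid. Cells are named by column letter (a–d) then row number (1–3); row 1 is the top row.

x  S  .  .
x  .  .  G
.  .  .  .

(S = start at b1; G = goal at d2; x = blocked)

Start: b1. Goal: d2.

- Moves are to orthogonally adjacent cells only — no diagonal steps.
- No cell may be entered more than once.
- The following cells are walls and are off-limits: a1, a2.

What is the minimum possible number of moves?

3

The Manhattan distance from b1 to d2 is |1−2| + |2−4| = 3, so at least 3 moves are needed.
A route of 3 moves achieves this: b1 → b2 → c2 → d2.
Since 3 matches the lower bound, it is optimal.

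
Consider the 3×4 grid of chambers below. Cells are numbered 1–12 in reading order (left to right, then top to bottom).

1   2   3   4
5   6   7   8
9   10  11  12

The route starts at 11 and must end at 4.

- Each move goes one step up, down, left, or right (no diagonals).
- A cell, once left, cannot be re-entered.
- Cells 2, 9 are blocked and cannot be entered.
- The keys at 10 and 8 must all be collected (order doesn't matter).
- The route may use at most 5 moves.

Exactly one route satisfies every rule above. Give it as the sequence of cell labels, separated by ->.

11 -> 10 -> 6 -> 7 -> 8 -> 4

Any route must reach 10 and 8 and still end at 4 within 5 moves, so the order of the required stops is forced.
Route from 11: left to 10, up to 6, 2× right (reaching 8), up to 4 — 5 moves in all.
Check: all required cells visited; 5 ≤ 5 moves.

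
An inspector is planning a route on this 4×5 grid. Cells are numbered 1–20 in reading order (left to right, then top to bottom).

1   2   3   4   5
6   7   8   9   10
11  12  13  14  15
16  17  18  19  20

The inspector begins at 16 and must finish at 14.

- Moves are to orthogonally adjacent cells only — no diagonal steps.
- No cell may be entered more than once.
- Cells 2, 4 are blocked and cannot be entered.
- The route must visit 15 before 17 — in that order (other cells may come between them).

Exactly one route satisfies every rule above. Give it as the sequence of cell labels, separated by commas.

The waypoints must appear in the order 15, 17, with no cell reused.
Route from 16: up 2 to 6, right 4 to 10, down 2 to 20, left 3 to 17, up 1 to 12, right 2 to 14 — 14 moves in all.
Check: order respected (15 at step 7, 17 at step 11).

16, 11, 6, 7, 8, 9, 10, 15, 20, 19, 18, 17, 12, 13, 14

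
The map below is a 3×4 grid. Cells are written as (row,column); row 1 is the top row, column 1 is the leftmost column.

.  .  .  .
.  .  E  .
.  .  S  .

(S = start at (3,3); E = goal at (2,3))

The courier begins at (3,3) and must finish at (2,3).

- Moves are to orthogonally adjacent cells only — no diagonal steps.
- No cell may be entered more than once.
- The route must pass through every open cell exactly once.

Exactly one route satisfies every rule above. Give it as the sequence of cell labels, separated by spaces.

Need to visit all 12 open cells exactly once, starting at (3,3) and ending at (2,3).
Route from (3,3): right to (3,4), 2× up (reaching (1,4)), 3× left (reaching (1,1)), 2× down (reaching (3,1)), right to (3,2), up to (2,2), right to (2,3) — 11 moves in all.
Check: all 12 open cells covered.

(3,3) (3,4) (2,4) (1,4) (1,3) (1,2) (1,1) (2,1) (3,1) (3,2) (2,2) (2,3)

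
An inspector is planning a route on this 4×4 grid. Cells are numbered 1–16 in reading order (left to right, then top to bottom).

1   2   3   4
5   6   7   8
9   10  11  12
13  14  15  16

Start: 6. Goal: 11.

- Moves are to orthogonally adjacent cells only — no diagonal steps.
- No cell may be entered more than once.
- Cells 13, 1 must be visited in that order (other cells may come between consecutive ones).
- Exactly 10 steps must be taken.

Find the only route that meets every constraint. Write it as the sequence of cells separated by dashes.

The waypoints must appear in the order 13, 1, with no cell reused.
Route from 6: down 2 to 14, left 1 to 13, up 3 to 1, right 2 to 3, down 2 to 11 — 10 moves in all.
Check: order respected (13 at step 3, 1 at step 6); 10 moves as required.

6 - 10 - 14 - 13 - 9 - 5 - 1 - 2 - 3 - 7 - 11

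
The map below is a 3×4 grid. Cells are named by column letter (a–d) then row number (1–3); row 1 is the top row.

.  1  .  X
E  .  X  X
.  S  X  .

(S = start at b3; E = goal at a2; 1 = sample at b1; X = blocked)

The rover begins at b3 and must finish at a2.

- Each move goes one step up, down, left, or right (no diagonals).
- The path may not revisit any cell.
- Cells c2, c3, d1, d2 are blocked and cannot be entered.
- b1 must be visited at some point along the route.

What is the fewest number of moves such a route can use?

4

Any route passes through b1 somewhere between b3 and a2. Summing Manhattan distances along the two legs (b3 → b1 → a2) gives a lower bound of 2 + 2 = 4 moves.
A route of 4 moves achieves this: b3 → b2 → b1 → a1 → a2.
Since 4 matches the lower bound, it is optimal.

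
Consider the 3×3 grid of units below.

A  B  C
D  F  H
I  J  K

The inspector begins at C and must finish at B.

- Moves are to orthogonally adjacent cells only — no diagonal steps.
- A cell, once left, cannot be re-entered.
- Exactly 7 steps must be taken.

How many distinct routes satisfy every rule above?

4

Need simple routes of exactly 7 moves from C to B (Manhattan distance 1, so 3 moves are spent on a detour and 3 undoing it).
Enumerating: C H K J F D A B | C H K J I D A B | C H K J I D F B | C H F J I D A B.
That gives 4 routes.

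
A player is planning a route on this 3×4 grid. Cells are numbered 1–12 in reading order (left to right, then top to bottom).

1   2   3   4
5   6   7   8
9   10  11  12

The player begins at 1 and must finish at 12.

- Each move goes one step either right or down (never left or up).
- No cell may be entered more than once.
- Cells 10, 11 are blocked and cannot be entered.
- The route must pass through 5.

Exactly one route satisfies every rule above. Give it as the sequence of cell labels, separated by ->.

Moves only go right or down, so the column and row indices never decrease.
Route from 1: down to 5, 3× right (reaching 8), down to 12 — 5 moves in all.
Check: all required cells visited.

1 -> 5 -> 6 -> 7 -> 8 -> 12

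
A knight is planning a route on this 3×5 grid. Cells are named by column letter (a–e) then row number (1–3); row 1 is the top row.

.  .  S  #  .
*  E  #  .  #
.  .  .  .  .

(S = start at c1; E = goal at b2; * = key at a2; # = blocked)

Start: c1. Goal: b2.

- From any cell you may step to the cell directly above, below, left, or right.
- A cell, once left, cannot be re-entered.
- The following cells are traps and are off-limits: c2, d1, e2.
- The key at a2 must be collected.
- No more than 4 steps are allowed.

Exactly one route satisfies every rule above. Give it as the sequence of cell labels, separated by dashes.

c1 - b1 - a1 - a2 - b2

The 4-move cap with required stops at a2 leaves no slack for detours.
Route from c1: left 2 to a1, down 1 to a2, right 1 to b2 — 4 moves in all.
Check: all required cells visited; 4 ≤ 4 moves.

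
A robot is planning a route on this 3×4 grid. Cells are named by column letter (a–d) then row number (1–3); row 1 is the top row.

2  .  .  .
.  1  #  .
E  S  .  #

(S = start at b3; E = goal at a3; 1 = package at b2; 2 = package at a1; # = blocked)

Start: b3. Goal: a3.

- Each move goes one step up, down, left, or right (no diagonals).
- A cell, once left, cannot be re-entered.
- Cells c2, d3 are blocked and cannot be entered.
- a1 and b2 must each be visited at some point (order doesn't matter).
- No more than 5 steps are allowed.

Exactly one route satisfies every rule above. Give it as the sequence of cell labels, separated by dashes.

The 5-move cap with required stops at a1, b2 leaves no slack for detours.
Route from b3: up 2 to b1, left 1 to a1, down 2 to a3 — 5 moves in all.
Check: all required cells visited; 5 ≤ 5 moves.

b3 - b2 - b1 - a1 - a2 - a3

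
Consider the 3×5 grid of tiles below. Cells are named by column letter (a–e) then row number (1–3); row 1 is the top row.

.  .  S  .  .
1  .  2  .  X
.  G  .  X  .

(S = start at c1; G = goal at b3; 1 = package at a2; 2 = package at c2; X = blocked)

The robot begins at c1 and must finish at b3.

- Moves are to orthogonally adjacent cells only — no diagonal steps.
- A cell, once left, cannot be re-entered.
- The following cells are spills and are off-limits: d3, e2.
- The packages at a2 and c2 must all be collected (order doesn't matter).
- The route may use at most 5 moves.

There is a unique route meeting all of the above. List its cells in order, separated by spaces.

The budget equals the shortest possible length, so every move has to be on a shortest route through the required cells.
Route from c1: down to c2, 2× left (reaching a2), down to a3, right to b3 — 5 moves in all.
Check: all required cells visited; 5 ≤ 5 moves.

c1 c2 b2 a2 a3 b3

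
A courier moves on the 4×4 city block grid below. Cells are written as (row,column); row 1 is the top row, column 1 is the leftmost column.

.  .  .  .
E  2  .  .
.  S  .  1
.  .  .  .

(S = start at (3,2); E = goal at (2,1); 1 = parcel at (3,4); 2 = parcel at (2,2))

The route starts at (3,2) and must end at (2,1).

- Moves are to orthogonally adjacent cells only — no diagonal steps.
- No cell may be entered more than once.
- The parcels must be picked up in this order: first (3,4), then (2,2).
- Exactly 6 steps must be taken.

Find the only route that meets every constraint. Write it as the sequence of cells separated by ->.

(3,2) -> (3,3) -> (3,4) -> (2,4) -> (2,3) -> (2,2) -> (2,1)

The waypoints must appear in the order (3,4), (2,2), with no cell reused.
Route from (3,2): 2× right (reaching (3,4)), up to (2,4), 3× left (reaching (2,1)) — 6 moves in all.
Check: order respected (1 at step 2, 2 at step 5); 6 moves as required.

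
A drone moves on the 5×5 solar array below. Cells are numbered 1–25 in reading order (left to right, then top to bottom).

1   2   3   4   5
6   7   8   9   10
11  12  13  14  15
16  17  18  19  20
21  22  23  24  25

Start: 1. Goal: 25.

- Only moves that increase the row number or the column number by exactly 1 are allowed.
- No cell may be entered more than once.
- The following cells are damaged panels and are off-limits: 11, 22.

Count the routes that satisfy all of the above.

53

A right/down-only route from 1 to 25 makes exactly 4 down-moves and 4 right-moves in some order.
With no other constraints that would be C(8,4) = 70 routes.
Subtract routes through each blocked cell (inclusion–exclusion for overlaps): − through 11: 15 − through 22: 5 + through 11&22: 3 → 53.
That gives 53 routes.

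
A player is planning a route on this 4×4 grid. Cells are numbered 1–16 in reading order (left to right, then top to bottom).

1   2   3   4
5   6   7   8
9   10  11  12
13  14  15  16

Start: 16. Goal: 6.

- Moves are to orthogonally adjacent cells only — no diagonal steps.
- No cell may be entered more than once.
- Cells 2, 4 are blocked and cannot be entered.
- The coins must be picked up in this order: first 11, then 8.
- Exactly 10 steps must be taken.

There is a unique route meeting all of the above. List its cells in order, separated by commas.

The waypoints must appear in the order 11, 8, with no cell reused.
Route from 16: 3× left (reaching 13), up to 9, 3× right (reaching 12), up to 8, 2× left (reaching 6) — 10 moves in all.
Check: order respected (11 at step 6, 8 at step 8); 10 moves as required.

16, 15, 14, 13, 9, 10, 11, 12, 8, 7, 6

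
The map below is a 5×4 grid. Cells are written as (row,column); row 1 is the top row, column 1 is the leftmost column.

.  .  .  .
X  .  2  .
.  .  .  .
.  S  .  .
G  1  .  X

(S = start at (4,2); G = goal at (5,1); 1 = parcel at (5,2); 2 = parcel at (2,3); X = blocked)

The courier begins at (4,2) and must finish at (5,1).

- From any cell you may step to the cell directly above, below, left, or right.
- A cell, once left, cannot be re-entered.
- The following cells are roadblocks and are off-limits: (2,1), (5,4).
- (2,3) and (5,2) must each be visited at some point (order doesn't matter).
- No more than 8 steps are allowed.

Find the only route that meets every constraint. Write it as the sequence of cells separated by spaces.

(4,2) (3,2) (2,2) (2,3) (3,3) (4,3) (5,3) (5,2) (5,1)

Any route must reach (2,3) and (5,2) and still end at (5,1) within 8 moves, so the order of the required stops is forced.
Route from (4,2): 2× up (reaching (2,2)), right to (2,3), 3× down (reaching (5,3)), 2× left (reaching (5,1)) — 8 moves in all.
Check: all required cells visited; 8 ≤ 8 moves.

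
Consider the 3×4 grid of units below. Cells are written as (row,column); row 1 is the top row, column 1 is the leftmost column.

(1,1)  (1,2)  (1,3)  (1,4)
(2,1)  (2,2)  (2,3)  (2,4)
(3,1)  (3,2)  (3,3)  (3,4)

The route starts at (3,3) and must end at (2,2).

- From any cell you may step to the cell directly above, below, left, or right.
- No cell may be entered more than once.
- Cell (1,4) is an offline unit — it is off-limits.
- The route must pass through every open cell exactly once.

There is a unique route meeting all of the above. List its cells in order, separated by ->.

Need to visit all 11 open cells exactly once, starting at (3,3) and ending at (2,2).
Cell (3,1) has only two open neighbours ((2,1) and (3,2)), so the path must pass straight through it: one of those is the cell it's entered from and the other is where it exits.
Route from (3,3): right to (3,4), up to (2,4), left to (2,3), up to (1,3), 2× left (reaching (1,1)), 2× down (reaching (3,1)), right to (3,2), up to (2,2) — 10 moves in all.
Check: all 11 open cells covered.

(3,3) -> (3,4) -> (2,4) -> (2,3) -> (1,3) -> (1,2) -> (1,1) -> (2,1) -> (3,1) -> (3,2) -> (2,2)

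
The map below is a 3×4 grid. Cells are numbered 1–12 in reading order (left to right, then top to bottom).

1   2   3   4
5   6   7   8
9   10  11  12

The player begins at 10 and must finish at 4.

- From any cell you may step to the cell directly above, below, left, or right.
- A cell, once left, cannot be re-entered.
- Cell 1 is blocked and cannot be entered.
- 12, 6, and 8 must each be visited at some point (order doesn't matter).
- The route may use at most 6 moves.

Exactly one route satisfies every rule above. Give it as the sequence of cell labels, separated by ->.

The 6-move cap with required stops at 12, 6, 8 leaves no slack for detours.
Route from 10: up 1 to 6, right 1 to 7, down 1 to 11, right 1 to 12, up 2 to 4 — 6 moves in all.
Check: all required cells visited; 6 ≤ 6 moves.

10 -> 6 -> 7 -> 11 -> 12 -> 8 -> 4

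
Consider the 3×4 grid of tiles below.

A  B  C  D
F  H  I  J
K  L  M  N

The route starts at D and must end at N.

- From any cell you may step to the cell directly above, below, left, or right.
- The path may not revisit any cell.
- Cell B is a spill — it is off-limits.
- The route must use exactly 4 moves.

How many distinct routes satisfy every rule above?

3

Need simple routes of exactly 4 moves from D to N (Manhattan distance 2, so 1 moves are spent on a detour and 1 undoing it).
Enumerating: D J I M N | D C I M N | D C I J N.
That gives 3 routes.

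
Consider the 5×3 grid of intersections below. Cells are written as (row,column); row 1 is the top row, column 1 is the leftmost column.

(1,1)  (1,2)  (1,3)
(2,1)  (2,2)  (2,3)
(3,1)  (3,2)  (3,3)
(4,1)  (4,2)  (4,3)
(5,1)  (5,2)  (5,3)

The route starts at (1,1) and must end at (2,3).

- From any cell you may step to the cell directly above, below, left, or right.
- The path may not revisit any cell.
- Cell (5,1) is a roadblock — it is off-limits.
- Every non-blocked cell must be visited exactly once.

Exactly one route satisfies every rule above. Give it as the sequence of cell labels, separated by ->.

Need to visit all 14 open cells exactly once, starting at (1,1) and ending at (2,3).
Route from (1,1): down 3 to (4,1), right 1 to (4,2), down 1 to (5,2), right 1 to (5,3), up 2 to (3,3), left 1 to (3,2), up 2 to (1,2), right 1 to (1,3), down 1 to (2,3) — 13 moves in all.
Check: all 14 open cells covered.

(1,1) -> (2,1) -> (3,1) -> (4,1) -> (4,2) -> (5,2) -> (5,3) -> (4,3) -> (3,3) -> (3,2) -> (2,2) -> (1,2) -> (1,3) -> (2,3)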